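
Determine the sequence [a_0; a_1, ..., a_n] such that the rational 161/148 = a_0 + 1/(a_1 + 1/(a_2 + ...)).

Run the Euclidean algorithm on 161 and 148; the successive quotients are the partial quotients a_0, a_1, ... (each step inverts the fractional part left over by the previous one):
  161 = 1*148 + 13, so a_0 = 1.
  148 = 11*13 + 5, so a_1 = 11.
  13 = 2*5 + 3, so a_2 = 2.
  5 = 1*3 + 2, so a_3 = 1.
  3 = 1*2 + 1, so a_4 = 1.
  2 = 2*1 + 0, so a_5 = 2.
The remainder reaches 0 after 6 divisions, so the expansion has 6 partial quotients, read off in order.

[1; 11, 2, 1, 1, 2]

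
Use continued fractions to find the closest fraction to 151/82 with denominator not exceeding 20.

35/19

Expand x = 151/82 as a continued fraction with the Euclidean algorithm:
  151 = 1*82 + 69, so a_0 = 1.
  82 = 1*69 + 13, so a_1 = 1.
  69 = 5*13 + 4, so a_2 = 5.
  13 = 3*4 + 1, so a_3 = 3.
  4 = 4*1 + 0, so a_4 = 4.
so x = [1; 1, 5, 3, 4].
Convergents (p_i = a_i*p_{i-1} + p_{i-2}, q_i = a_i*q_{i-1} + q_{i-2} with p_{-2}=0, p_{-1}=1, q_{-2}=1, q_{-1}=0), until the denominator exceeds 20:
  i=0: a_0=1, p_0 = 1*1 + 0 = 1, q_0 = 1*0 + 1 = 1.
  i=1: a_1=1, p_1 = 1*1 + 1 = 2, q_1 = 1*1 + 0 = 1.
  i=2: a_2=5, p_2 = 5*2 + 1 = 11, q_2 = 5*1 + 1 = 6.
  i=3: a_3=3, p_3 = 3*11 + 2 = 35, q_3 = 3*6 + 1 = 19.
  i=4: a_4=4, p_4 = 4*35 + 11 = 151, q_4 = 4*19 + 6 = 82.
q_4 = 82 > 20, so the last convergent with denominator <= 20 is p_3/q_3 = 35/19.
The closest fraction with denominator <= 20 is either p_3/q_3 or the intermediate fraction (k*p_3 + p_2)/(k*q_3 + q_2) with the largest k >= 1 whose denominator stays <= 20; these approach x as k grows, and every other convergent or intermediate fraction in range is farther away.
Largest k: floor((20 - q_2)/q_3) = floor((20 - 6)/19) = 0.
Since k = 0, no intermediate fraction beyond p_3/q_3 has denominator <= 20, so the convergent 35/19 is the closest (its error is |151*19 - 35*82|/(82*19) = 1/1558).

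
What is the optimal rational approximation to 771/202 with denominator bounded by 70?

229/60

Expand x = 771/202 as a continued fraction with the Euclidean algorithm:
  771 = 3*202 + 165, so a_0 = 3.
  202 = 1*165 + 37, so a_1 = 1.
  165 = 4*37 + 17, so a_2 = 4.
  37 = 2*17 + 3, so a_3 = 2.
  17 = 5*3 + 2, so a_4 = 5.
  3 = 1*2 + 1, so a_5 = 1.
  2 = 2*1 + 0, so a_6 = 2.
so x = [3; 1, 4, 2, 5, 1, 2].
Convergents (p_i = a_i*p_{i-1} + p_{i-2}, q_i = a_i*q_{i-1} + q_{i-2} with p_{-2}=0, p_{-1}=1, q_{-2}=1, q_{-1}=0), until the denominator exceeds 70:
  i=0: a_0=3, p_0 = 3*1 + 0 = 3, q_0 = 3*0 + 1 = 1.
  i=1: a_1=1, p_1 = 1*3 + 1 = 4, q_1 = 1*1 + 0 = 1.
  i=2: a_2=4, p_2 = 4*4 + 3 = 19, q_2 = 4*1 + 1 = 5.
  i=3: a_3=2, p_3 = 2*19 + 4 = 42, q_3 = 2*5 + 1 = 11.
  i=4: a_4=5, p_4 = 5*42 + 19 = 229, q_4 = 5*11 + 5 = 60.
  i=5: a_5=1, p_5 = 1*229 + 42 = 271, q_5 = 1*60 + 11 = 71.
q_5 = 71 > 70, so the last convergent with denominator <= 70 is p_4/q_4 = 229/60.
The closest fraction with denominator <= 70 is either p_4/q_4 or the intermediate fraction (k*p_4 + p_3)/(k*q_4 + q_3) with the largest k >= 1 whose denominator stays <= 70; these approach x as k grows, and every other convergent or intermediate fraction in range is farther away.
Largest k: floor((70 - q_3)/q_4) = floor((70 - 11)/60) = 0.
Since k = 0, no intermediate fraction beyond p_4/q_4 has denominator <= 70, so the convergent 229/60 is the closest (its error is |771*60 - 229*202|/(202*60) = 2/12120).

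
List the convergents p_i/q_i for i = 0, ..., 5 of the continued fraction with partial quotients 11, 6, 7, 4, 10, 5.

Using the convergent recurrence p_i = a_i*p_{i-1} + p_{i-2}, q_i = a_i*q_{i-1} + q_{i-2} with p_{-2}=0, p_{-1}=1, q_{-2}=1, q_{-1}=0:
  i=0: a_0=11, p_0 = 11*1 + 0 = 11, q_0 = 11*0 + 1 = 1.
  i=1: a_1=6, p_1 = 6*11 + 1 = 67, q_1 = 6*1 + 0 = 6.
  i=2: a_2=7, p_2 = 7*67 + 11 = 480, q_2 = 7*6 + 1 = 43.
  i=3: a_3=4, p_3 = 4*480 + 67 = 1987, q_3 = 4*43 + 6 = 178.
  i=4: a_4=10, p_4 = 10*1987 + 480 = 20350, q_4 = 10*178 + 43 = 1823.
  i=5: a_5=5, p_5 = 5*20350 + 1987 = 103737, q_5 = 5*1823 + 178 = 9293.

11/1, 67/6, 480/43, 1987/178, 20350/1823, 103737/9293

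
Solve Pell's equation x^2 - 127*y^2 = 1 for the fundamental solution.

First expand sqrt(127) as a continued fraction. With x_i = (sqrt(127) + m_i)/d_i and (m_0, d_0) = (0, 1): a_0 = floor(sqrt(127)) = 11, since 11^2 = 121 <= 127 < 144 = 12^2.
Iterate m_{i+1} = d_i*a_i - m_i, d_{i+1} = (127 - m_{i+1}^2)/d_i, a_{i+1} = floor((a_0 + m_{i+1})/d_{i+1}):
  m_1 = 1*11 - 0 = 11, d_1 = (127 - 11^2)/1 = 6/1 = 6, a_1 = floor((11 + 11)/6) = 3.
  m_2 = 6*3 - 11 = 7, d_2 = (127 - 7^2)/6 = 78/6 = 13, a_2 = floor((11 + 7)/13) = 1.
  m_3 = 13*1 - 7 = 6, d_3 = (127 - 6^2)/13 = 91/13 = 7, a_3 = floor((11 + 6)/7) = 2.
  m_4 = 7*2 - 6 = 8, d_4 = (127 - 8^2)/7 = 63/7 = 9, a_4 = floor((11 + 8)/9) = 2.
  m_5 = 9*2 - 8 = 10, d_5 = (127 - 10^2)/9 = 27/9 = 3, a_5 = floor((11 + 10)/3) = 7.
  m_6 = 3*7 - 10 = 11, d_6 = (127 - 11^2)/3 = 6/3 = 2, a_6 = floor((11 + 11)/2) = 11.
  m_7 = 2*11 - 11 = 11, d_7 = (127 - 11^2)/2 = 6/2 = 3, a_7 = floor((11 + 11)/3) = 7.
  m_8 = 3*7 - 11 = 10, d_8 = (127 - 10^2)/3 = 27/3 = 9, a_8 = floor((11 + 10)/9) = 2.
  m_9 = 9*2 - 10 = 8, d_9 = (127 - 8^2)/9 = 63/9 = 7, a_9 = floor((11 + 8)/7) = 2.
  m_10 = 7*2 - 8 = 6, d_10 = (127 - 6^2)/7 = 91/7 = 13, a_10 = floor((11 + 6)/13) = 1.
  m_11 = 13*1 - 6 = 7, d_11 = (127 - 7^2)/13 = 78/13 = 6, a_11 = floor((11 + 7)/6) = 3.
  m_12 = 6*3 - 7 = 11, d_12 = (127 - 11^2)/6 = 6/6 = 1, a_12 = floor((11 + 11)/1) = 22.
  m_13 = 1*22 - 11 = 11, d_13 = (127 - 11^2)/1 = 6/1 = 6: (m_13, d_13) = (m_1, d_1) = (11, 6), so from here the quotients repeat a_1, ..., a_12; the period length is 12.
So sqrt(127) = [11; (3, 1, 2, 2, 7, 11, 7, 2, 2, 1, 3, 22)] with period length k = 12.
k is even, so the fundamental solution of x^2 - 127y^2 = 1 is (p_{k-1}, q_{k-1}) = (p_11, q_11); compute convergents through index 11.
Convergents (p_i = a_i*p_{i-1} + p_{i-2}, q_i = a_i*q_{i-1} + q_{i-2} with p_{-2}=0, p_{-1}=1, q_{-2}=1, q_{-1}=0):
  i=0: a_0=11, p_0 = 11*1 + 0 = 11, q_0 = 11*0 + 1 = 1.
  i=1: a_1=3, p_1 = 3*11 + 1 = 34, q_1 = 3*1 + 0 = 3.
  i=2: a_2=1, p_2 = 1*34 + 11 = 45, q_2 = 1*3 + 1 = 4.
  i=3: a_3=2, p_3 = 2*45 + 34 = 124, q_3 = 2*4 + 3 = 11.
  i=4: a_4=2, p_4 = 2*124 + 45 = 293, q_4 = 2*11 + 4 = 26.
  i=5: a_5=7, p_5 = 7*293 + 124 = 2175, q_5 = 7*26 + 11 = 193.
  i=6: a_6=11, p_6 = 11*2175 + 293 = 24218, q_6 = 11*193 + 26 = 2149.
  i=7: a_7=7, p_7 = 7*24218 + 2175 = 171701, q_7 = 7*2149 + 193 = 15236.
  i=8: a_8=2, p_8 = 2*171701 + 24218 = 367620, q_8 = 2*15236 + 2149 = 32621.
  i=9: a_9=2, p_9 = 2*367620 + 171701 = 906941, q_9 = 2*32621 + 15236 = 80478.
  i=10: a_10=1, p_10 = 1*906941 + 367620 = 1274561, q_10 = 1*80478 + 32621 = 113099.
  i=11: a_11=3, p_11 = 3*1274561 + 906941 = 4730624, q_11 = 3*113099 + 80478 = 419775.
Check: 4730624^2 - 127*419775^2 = 22378803429376 - 22378803429375 = 1, so (x, y) = (4730624, 419775) solves the equation, and by the theorem it is the least positive solution.

(x, y) = (4730624, 419775)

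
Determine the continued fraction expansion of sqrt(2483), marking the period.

[49; (1, 4, 1, 6, 1, 4, 1, 98)]

Write x_i = (sqrt(2483) + m_i)/d_i with (m_0, d_0) = (0, 1). a_0 = floor(sqrt(2483)) = 49, since 49^2 = 2401 <= 2483 < 2500 = 50^2.
Iterate m_{i+1} = d_i*a_i - m_i, d_{i+1} = (2483 - m_{i+1}^2)/d_i, a_{i+1} = floor((a_0 + m_{i+1})/d_{i+1}):
  m_1 = 1*49 - 0 = 49, d_1 = (2483 - 49^2)/1 = 82/1 = 82, a_1 = floor((49 + 49)/82) = 1.
  m_2 = 82*1 - 49 = 33, d_2 = (2483 - 33^2)/82 = 1394/82 = 17, a_2 = floor((49 + 33)/17) = 4.
  m_3 = 17*4 - 33 = 35, d_3 = (2483 - 35^2)/17 = 1258/17 = 74, a_3 = floor((49 + 35)/74) = 1.
  m_4 = 74*1 - 35 = 39, d_4 = (2483 - 39^2)/74 = 962/74 = 13, a_4 = floor((49 + 39)/13) = 6.
  m_5 = 13*6 - 39 = 39, d_5 = (2483 - 39^2)/13 = 962/13 = 74, a_5 = floor((49 + 39)/74) = 1.
  m_6 = 74*1 - 39 = 35, d_6 = (2483 - 35^2)/74 = 1258/74 = 17, a_6 = floor((49 + 35)/17) = 4.
  m_7 = 17*4 - 35 = 33, d_7 = (2483 - 33^2)/17 = 1394/17 = 82, a_7 = floor((49 + 33)/82) = 1.
  m_8 = 82*1 - 33 = 49, d_8 = (2483 - 49^2)/82 = 82/82 = 1, a_8 = floor((49 + 49)/1) = 98.
  m_9 = 1*98 - 49 = 49, d_9 = (2483 - 49^2)/1 = 82/1 = 82: (m_9, d_9) = (m_1, d_1) = (49, 82), so from here the quotients repeat a_1, ..., a_8; the period length is 8.
Hence the expansion of sqrt(2483) is a_0 = 49 followed by the repeating block 1, 4, 1, 6, 1, 4, 1, 98 (period 8).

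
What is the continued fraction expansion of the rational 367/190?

[1; 1, 13, 1, 1, 1, 1, 2]

Run the Euclidean algorithm on 367 and 190; the successive quotients are the partial quotients a_0, a_1, ... (each step inverts the fractional part left over by the previous one):
  367 = 1*190 + 177, so a_0 = 1.
  190 = 1*177 + 13, so a_1 = 1.
  177 = 13*13 + 8, so a_2 = 13.
  13 = 1*8 + 5, so a_3 = 1.
  8 = 1*5 + 3, so a_4 = 1.
  5 = 1*3 + 2, so a_5 = 1.
  3 = 1*2 + 1, so a_6 = 1.
  2 = 2*1 + 0, so a_7 = 2.
The remainder reaches 0 after 8 divisions, so the expansion has 8 partial quotients, read off in order.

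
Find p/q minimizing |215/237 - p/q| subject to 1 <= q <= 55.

Expand x = 215/237 as a continued fraction with the Euclidean algorithm:
  215 = 0*237 + 215, so a_0 = 0.
  237 = 1*215 + 22, so a_1 = 1.
  215 = 9*22 + 17, so a_2 = 9.
  22 = 1*17 + 5, so a_3 = 1.
  17 = 3*5 + 2, so a_4 = 3.
  5 = 2*2 + 1, so a_5 = 2.
  2 = 2*1 + 0, so a_6 = 2.
so x = [0; 1, 9, 1, 3, 2, 2].
Convergents (p_i = a_i*p_{i-1} + p_{i-2}, q_i = a_i*q_{i-1} + q_{i-2} with p_{-2}=0, p_{-1}=1, q_{-2}=1, q_{-1}=0), until the denominator exceeds 55:
  i=0: a_0=0, p_0 = 0*1 + 0 = 0, q_0 = 0*0 + 1 = 1.
  i=1: a_1=1, p_1 = 1*0 + 1 = 1, q_1 = 1*1 + 0 = 1.
  i=2: a_2=9, p_2 = 9*1 + 0 = 9, q_2 = 9*1 + 1 = 10.
  i=3: a_3=1, p_3 = 1*9 + 1 = 10, q_3 = 1*10 + 1 = 11.
  i=4: a_4=3, p_4 = 3*10 + 9 = 39, q_4 = 3*11 + 10 = 43.
  i=5: a_5=2, p_5 = 2*39 + 10 = 88, q_5 = 2*43 + 11 = 97.
q_5 = 97 > 55, so the last convergent with denominator <= 55 is p_4/q_4 = 39/43.
The closest fraction with denominator <= 55 is either p_4/q_4 or the intermediate fraction (k*p_4 + p_3)/(k*q_4 + q_3) with the largest k >= 1 whose denominator stays <= 55; these approach x as k grows, and every other convergent or intermediate fraction in range is farther away.
Largest k: floor((55 - q_3)/q_4) = floor((55 - 11)/43) = 1.
That gives (1*39 + 10)/(1*43 + 11) = 49/54.
Compare the errors: |x - 39/43| = |215*43 - 39*237|/(237*43) = 2/10191, and |x - 49/54| = |215*54 - 49*237|/(237*54) = 3/12798.
Cross-multiplying, 2*12798 = 25596 < 30573 = 3*10191, so 2/10191 is smaller: the convergent 39/43 is closer to x than 49/54.

39/43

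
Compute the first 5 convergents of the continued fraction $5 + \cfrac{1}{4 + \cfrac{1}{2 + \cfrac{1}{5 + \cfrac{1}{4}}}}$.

5/1, 21/4, 47/9, 256/49, 1071/205

Using the convergent recurrence p_i = a_i*p_{i-1} + p_{i-2}, q_i = a_i*q_{i-1} + q_{i-2} with p_{-2}=0, p_{-1}=1, q_{-2}=1, q_{-1}=0:
  i=0: a_0=5, p_0 = 5*1 + 0 = 5, q_0 = 5*0 + 1 = 1.
  i=1: a_1=4, p_1 = 4*5 + 1 = 21, q_1 = 4*1 + 0 = 4.
  i=2: a_2=2, p_2 = 2*21 + 5 = 47, q_2 = 2*4 + 1 = 9.
  i=3: a_3=5, p_3 = 5*47 + 21 = 256, q_3 = 5*9 + 4 = 49.
  i=4: a_4=4, p_4 = 4*256 + 47 = 1071, q_4 = 4*49 + 9 = 205.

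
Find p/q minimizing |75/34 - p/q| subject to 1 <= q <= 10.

Expand x = 75/34 as a continued fraction with the Euclidean algorithm:
  75 = 2*34 + 7, so a_0 = 2.
  34 = 4*7 + 6, so a_1 = 4.
  7 = 1*6 + 1, so a_2 = 1.
  6 = 6*1 + 0, so a_3 = 6.
so x = [2; 4, 1, 6].
Convergents (p_i = a_i*p_{i-1} + p_{i-2}, q_i = a_i*q_{i-1} + q_{i-2} with p_{-2}=0, p_{-1}=1, q_{-2}=1, q_{-1}=0), until the denominator exceeds 10:
  i=0: a_0=2, p_0 = 2*1 + 0 = 2, q_0 = 2*0 + 1 = 1.
  i=1: a_1=4, p_1 = 4*2 + 1 = 9, q_1 = 4*1 + 0 = 4.
  i=2: a_2=1, p_2 = 1*9 + 2 = 11, q_2 = 1*4 + 1 = 5.
  i=3: a_3=6, p_3 = 6*11 + 9 = 75, q_3 = 6*5 + 4 = 34.
q_3 = 34 > 10, so the last convergent with denominator <= 10 is p_2/q_2 = 11/5.
The closest fraction with denominator <= 10 is either p_2/q_2 or the intermediate fraction (k*p_2 + p_1)/(k*q_2 + q_1) with the largest k >= 1 whose denominator stays <= 10; these approach x as k grows, and every other convergent or intermediate fraction in range is farther away.
Largest k: floor((10 - q_1)/q_2) = floor((10 - 4)/5) = 1.
That gives (1*11 + 9)/(1*5 + 4) = 20/9.
Compare the errors: |x - 11/5| = |75*5 - 11*34|/(34*5) = 1/170, and |x - 20/9| = |75*9 - 20*34|/(34*9) = 5/306.
Cross-multiplying, 1*306 = 306 < 850 = 5*170, so 1/170 is smaller: the convergent 11/5 is closer to x than 20/9.

11/5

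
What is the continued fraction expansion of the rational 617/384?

[1; 1, 1, 1, 1, 5, 3, 4]

Run the Euclidean algorithm on 617 and 384; the successive quotients are the partial quotients a_0, a_1, ... (each step inverts the fractional part left over by the previous one):
  617 = 1*384 + 233, so a_0 = 1.
  384 = 1*233 + 151, so a_1 = 1.
  233 = 1*151 + 82, so a_2 = 1.
  151 = 1*82 + 69, so a_3 = 1.
  82 = 1*69 + 13, so a_4 = 1.
  69 = 5*13 + 4, so a_5 = 5.
  13 = 3*4 + 1, so a_6 = 3.
  4 = 4*1 + 0, so a_7 = 4.
The remainder reaches 0 after 8 divisions, so the expansion has 8 partial quotients, read off in order.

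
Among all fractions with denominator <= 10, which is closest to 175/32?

Expand x = 175/32 as a continued fraction with the Euclidean algorithm:
  175 = 5*32 + 15, so a_0 = 5.
  32 = 2*15 + 2, so a_1 = 2.
  15 = 7*2 + 1, so a_2 = 7.
  2 = 2*1 + 0, so a_3 = 2.
so x = [5; 2, 7, 2].
Convergents (p_i = a_i*p_{i-1} + p_{i-2}, q_i = a_i*q_{i-1} + q_{i-2} with p_{-2}=0, p_{-1}=1, q_{-2}=1, q_{-1}=0), until the denominator exceeds 10:
  i=0: a_0=5, p_0 = 5*1 + 0 = 5, q_0 = 5*0 + 1 = 1.
  i=1: a_1=2, p_1 = 2*5 + 1 = 11, q_1 = 2*1 + 0 = 2.
  i=2: a_2=7, p_2 = 7*11 + 5 = 82, q_2 = 7*2 + 1 = 15.
q_2 = 15 > 10, so the last convergent with denominator <= 10 is p_1/q_1 = 11/2.
The closest fraction with denominator <= 10 is either p_1/q_1 or the intermediate fraction (k*p_1 + p_0)/(k*q_1 + q_0) with the largest k >= 1 whose denominator stays <= 10; these approach x as k grows, and every other convergent or intermediate fraction in range is farther away.
Largest k: floor((10 - q_0)/q_1) = floor((10 - 1)/2) = 4.
That gives (4*11 + 5)/(4*2 + 1) = 49/9.
Compare the errors: |x - 11/2| = |175*2 - 11*32|/(32*2) = 2/64, and |x - 49/9| = |175*9 - 49*32|/(32*9) = 7/288.
Cross-multiplying, 7*64 = 448 < 576 = 2*288, so 7/288 is smaller: the intermediate fraction 49/9 is closer to x than 11/2.

49/9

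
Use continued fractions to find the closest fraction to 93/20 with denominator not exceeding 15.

65/14

Expand x = 93/20 as a continued fraction with the Euclidean algorithm:
  93 = 4*20 + 13, so a_0 = 4.
  20 = 1*13 + 7, so a_1 = 1.
  13 = 1*7 + 6, so a_2 = 1.
  7 = 1*6 + 1, so a_3 = 1.
  6 = 6*1 + 0, so a_4 = 6.
so x = [4; 1, 1, 1, 6].
Convergents (p_i = a_i*p_{i-1} + p_{i-2}, q_i = a_i*q_{i-1} + q_{i-2} with p_{-2}=0, p_{-1}=1, q_{-2}=1, q_{-1}=0), until the denominator exceeds 15:
  i=0: a_0=4, p_0 = 4*1 + 0 = 4, q_0 = 4*0 + 1 = 1.
  i=1: a_1=1, p_1 = 1*4 + 1 = 5, q_1 = 1*1 + 0 = 1.
  i=2: a_2=1, p_2 = 1*5 + 4 = 9, q_2 = 1*1 + 1 = 2.
  i=3: a_3=1, p_3 = 1*9 + 5 = 14, q_3 = 1*2 + 1 = 3.
  i=4: a_4=6, p_4 = 6*14 + 9 = 93, q_4 = 6*3 + 2 = 20.
q_4 = 20 > 15, so the last convergent with denominator <= 15 is p_3/q_3 = 14/3.
The closest fraction with denominator <= 15 is either p_3/q_3 or the intermediate fraction (k*p_3 + p_2)/(k*q_3 + q_2) with the largest k >= 1 whose denominator stays <= 15; these approach x as k grows, and every other convergent or intermediate fraction in range is farther away.
Largest k: floor((15 - q_2)/q_3) = floor((15 - 2)/3) = 4.
That gives (4*14 + 9)/(4*3 + 2) = 65/14.
Compare the errors: |x - 14/3| = |93*3 - 14*20|/(20*3) = 1/60, and |x - 65/14| = |93*14 - 65*20|/(20*14) = 2/280.
Cross-multiplying, 2*60 = 120 < 280 = 1*280, so 2/280 is smaller: the intermediate fraction 65/14 is closer to x than 14/3.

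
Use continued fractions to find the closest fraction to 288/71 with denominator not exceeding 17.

69/17

Expand x = 288/71 as a continued fraction with the Euclidean algorithm:
  288 = 4*71 + 4, so a_0 = 4.
  71 = 17*4 + 3, so a_1 = 17.
  4 = 1*3 + 1, so a_2 = 1.
  3 = 3*1 + 0, so a_3 = 3.
so x = [4; 17, 1, 3].
Convergents (p_i = a_i*p_{i-1} + p_{i-2}, q_i = a_i*q_{i-1} + q_{i-2} with p_{-2}=0, p_{-1}=1, q_{-2}=1, q_{-1}=0), until the denominator exceeds 17:
  i=0: a_0=4, p_0 = 4*1 + 0 = 4, q_0 = 4*0 + 1 = 1.
  i=1: a_1=17, p_1 = 17*4 + 1 = 69, q_1 = 17*1 + 0 = 17.
  i=2: a_2=1, p_2 = 1*69 + 4 = 73, q_2 = 1*17 + 1 = 18.
q_2 = 18 > 17, so the last convergent with denominator <= 17 is p_1/q_1 = 69/17.
The closest fraction with denominator <= 17 is either p_1/q_1 or the intermediate fraction (k*p_1 + p_0)/(k*q_1 + q_0) with the largest k >= 1 whose denominator stays <= 17; these approach x as k grows, and every other convergent or intermediate fraction in range is farther away.
Largest k: floor((17 - q_0)/q_1) = floor((17 - 1)/17) = 0.
Since k = 0, no intermediate fraction beyond p_1/q_1 has denominator <= 17, so the convergent 69/17 is the closest (its error is |288*17 - 69*71|/(71*17) = 3/1207).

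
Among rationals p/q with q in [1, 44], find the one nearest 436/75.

250/43

Expand x = 436/75 as a continued fraction with the Euclidean algorithm:
  436 = 5*75 + 61, so a_0 = 5.
  75 = 1*61 + 14, so a_1 = 1.
  61 = 4*14 + 5, so a_2 = 4.
  14 = 2*5 + 4, so a_3 = 2.
  5 = 1*4 + 1, so a_4 = 1.
  4 = 4*1 + 0, so a_5 = 4.
so x = [5; 1, 4, 2, 1, 4].
Convergents (p_i = a_i*p_{i-1} + p_{i-2}, q_i = a_i*q_{i-1} + q_{i-2} with p_{-2}=0, p_{-1}=1, q_{-2}=1, q_{-1}=0), until the denominator exceeds 44:
  i=0: a_0=5, p_0 = 5*1 + 0 = 5, q_0 = 5*0 + 1 = 1.
  i=1: a_1=1, p_1 = 1*5 + 1 = 6, q_1 = 1*1 + 0 = 1.
  i=2: a_2=4, p_2 = 4*6 + 5 = 29, q_2 = 4*1 + 1 = 5.
  i=3: a_3=2, p_3 = 2*29 + 6 = 64, q_3 = 2*5 + 1 = 11.
  i=4: a_4=1, p_4 = 1*64 + 29 = 93, q_4 = 1*11 + 5 = 16.
  i=5: a_5=4, p_5 = 4*93 + 64 = 436, q_5 = 4*16 + 11 = 75.
q_5 = 75 > 44, so the last convergent with denominator <= 44 is p_4/q_4 = 93/16.
The closest fraction with denominator <= 44 is either p_4/q_4 or the intermediate fraction (k*p_4 + p_3)/(k*q_4 + q_3) with the largest k >= 1 whose denominator stays <= 44; these approach x as k grows, and every other convergent or intermediate fraction in range is farther away.
Largest k: floor((44 - q_3)/q_4) = floor((44 - 11)/16) = 2.
That gives (2*93 + 64)/(2*16 + 11) = 250/43.
Compare the errors: |x - 93/16| = |436*16 - 93*75|/(75*16) = 1/1200, and |x - 250/43| = |436*43 - 250*75|/(75*43) = 2/3225.
Cross-multiplying, 2*1200 = 2400 < 3225 = 1*3225, so 2/3225 is smaller: the intermediate fraction 250/43 is closer to x than 93/16.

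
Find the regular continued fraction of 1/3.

Run the Euclidean algorithm on 1 and 3; the successive quotients are the partial quotients a_0, a_1, ... (each step inverts the fractional part left over by the previous one):
  1 = 0*3 + 1, so a_0 = 0.
  3 = 3*1 + 0, so a_1 = 3.
The remainder reaches 0 after 2 divisions, so the expansion has 2 partial quotients, read off in order.

[0; 3]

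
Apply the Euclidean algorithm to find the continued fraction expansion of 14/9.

Run the Euclidean algorithm on 14 and 9; the successive quotients are the partial quotients a_0, a_1, ... (each step inverts the fractional part left over by the previous one):
  14 = 1*9 + 5, so a_0 = 1.
  9 = 1*5 + 4, so a_1 = 1.
  5 = 1*4 + 1, so a_2 = 1.
  4 = 4*1 + 0, so a_3 = 4.
The remainder reaches 0 after 4 divisions, so the expansion has 4 partial quotients, read off in order.

[1; 1, 1, 4]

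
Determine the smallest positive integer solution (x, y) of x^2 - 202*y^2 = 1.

(x, y) = (19731763, 1388322)

First expand sqrt(202) as a continued fraction. With x_i = (sqrt(202) + m_i)/d_i and (m_0, d_0) = (0, 1): a_0 = floor(sqrt(202)) = 14, since 14^2 = 196 <= 202 < 225 = 15^2.
Iterate m_{i+1} = d_i*a_i - m_i, d_{i+1} = (202 - m_{i+1}^2)/d_i, a_{i+1} = floor((a_0 + m_{i+1})/d_{i+1}):
  m_1 = 1*14 - 0 = 14, d_1 = (202 - 14^2)/1 = 6/1 = 6, a_1 = floor((14 + 14)/6) = 4.
  m_2 = 6*4 - 14 = 10, d_2 = (202 - 10^2)/6 = 102/6 = 17, a_2 = floor((14 + 10)/17) = 1.
  m_3 = 17*1 - 10 = 7, d_3 = (202 - 7^2)/17 = 153/17 = 9, a_3 = floor((14 + 7)/9) = 2.
  m_4 = 9*2 - 7 = 11, d_4 = (202 - 11^2)/9 = 81/9 = 9, a_4 = floor((14 + 11)/9) = 2.
  m_5 = 9*2 - 11 = 7, d_5 = (202 - 7^2)/9 = 153/9 = 17, a_5 = floor((14 + 7)/17) = 1.
  m_6 = 17*1 - 7 = 10, d_6 = (202 - 10^2)/17 = 102/17 = 6, a_6 = floor((14 + 10)/6) = 4.
  m_7 = 6*4 - 10 = 14, d_7 = (202 - 14^2)/6 = 6/6 = 1, a_7 = floor((14 + 14)/1) = 28.
  m_8 = 1*28 - 14 = 14, d_8 = (202 - 14^2)/1 = 6/1 = 6: (m_8, d_8) = (m_1, d_1) = (14, 6), so from here the quotients repeat a_1, ..., a_7; the period length is 7.
So sqrt(202) = [14; (4, 1, 2, 2, 1, 4, 28)] with period length k = 7.
k is odd, so (p_{k-1}, q_{k-1}) only solves x^2 - 202y^2 = -1 and the fundamental solution of x^2 - 202y^2 = 1 is (p_{2k-1}, q_{2k-1}) = (p_13, q_13); compute convergents through index 13, running through the period twice.
Convergents (p_i = a_i*p_{i-1} + p_{i-2}, q_i = a_i*q_{i-1} + q_{i-2} with p_{-2}=0, p_{-1}=1, q_{-2}=1, q_{-1}=0):
  i=0: a_0=14, p_0 = 14*1 + 0 = 14, q_0 = 14*0 + 1 = 1.
  i=1: a_1=4, p_1 = 4*14 + 1 = 57, q_1 = 4*1 + 0 = 4.
  i=2: a_2=1, p_2 = 1*57 + 14 = 71, q_2 = 1*4 + 1 = 5.
  i=3: a_3=2, p_3 = 2*71 + 57 = 199, q_3 = 2*5 + 4 = 14.
  i=4: a_4=2, p_4 = 2*199 + 71 = 469, q_4 = 2*14 + 5 = 33.
  i=5: a_5=1, p_5 = 1*469 + 199 = 668, q_5 = 1*33 + 14 = 47.
  i=6: a_6=4, p_6 = 4*668 + 469 = 3141, q_6 = 4*47 + 33 = 221.
  i=7: a_7=28, p_7 = 28*3141 + 668 = 88616, q_7 = 28*221 + 47 = 6235.
  i=8: a_8=4, p_8 = 4*88616 + 3141 = 357605, q_8 = 4*6235 + 221 = 25161.
  i=9: a_9=1, p_9 = 1*357605 + 88616 = 446221, q_9 = 1*25161 + 6235 = 31396.
  i=10: a_10=2, p_10 = 2*446221 + 357605 = 1250047, q_10 = 2*31396 + 25161 = 87953.
  i=11: a_11=2, p_11 = 2*1250047 + 446221 = 2946315, q_11 = 2*87953 + 31396 = 207302.
  i=12: a_12=1, p_12 = 1*2946315 + 1250047 = 4196362, q_12 = 1*207302 + 87953 = 295255.
  i=13: a_13=4, p_13 = 4*4196362 + 2946315 = 19731763, q_13 = 4*295255 + 207302 = 1388322.
Indeed p_6^2 - 202*q_6^2 = 9865881 - 9865882 = -1, not +1.
Check: 19731763^2 - 202*1388322^2 = 389342471088169 - 389342471088168 = 1, so (x, y) = (19731763, 1388322) solves the equation, and by the theorem it is the least positive solution.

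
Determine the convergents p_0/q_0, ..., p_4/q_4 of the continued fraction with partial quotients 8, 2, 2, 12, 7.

8/1, 17/2, 42/5, 521/62, 3689/439

Using the convergent recurrence p_i = a_i*p_{i-1} + p_{i-2}, q_i = a_i*q_{i-1} + q_{i-2} with p_{-2}=0, p_{-1}=1, q_{-2}=1, q_{-1}=0:
  i=0: a_0=8, p_0 = 8*1 + 0 = 8, q_0 = 8*0 + 1 = 1.
  i=1: a_1=2, p_1 = 2*8 + 1 = 17, q_1 = 2*1 + 0 = 2.
  i=2: a_2=2, p_2 = 2*17 + 8 = 42, q_2 = 2*2 + 1 = 5.
  i=3: a_3=12, p_3 = 12*42 + 17 = 521, q_3 = 12*5 + 2 = 62.
  i=4: a_4=7, p_4 = 7*521 + 42 = 3689, q_4 = 7*62 + 5 = 439.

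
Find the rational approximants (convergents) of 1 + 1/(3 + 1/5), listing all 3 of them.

1/1, 4/3, 21/16

Using the convergent recurrence p_i = a_i*p_{i-1} + p_{i-2}, q_i = a_i*q_{i-1} + q_{i-2} with p_{-2}=0, p_{-1}=1, q_{-2}=1, q_{-1}=0:
  i=0: a_0=1, p_0 = 1*1 + 0 = 1, q_0 = 1*0 + 1 = 1.
  i=1: a_1=3, p_1 = 3*1 + 1 = 4, q_1 = 3*1 + 0 = 3.
  i=2: a_2=5, p_2 = 5*4 + 1 = 21, q_2 = 5*3 + 1 = 16.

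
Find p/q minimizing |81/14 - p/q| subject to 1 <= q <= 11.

52/9

Expand x = 81/14 as a continued fraction with the Euclidean algorithm:
  81 = 5*14 + 11, so a_0 = 5.
  14 = 1*11 + 3, so a_1 = 1.
  11 = 3*3 + 2, so a_2 = 3.
  3 = 1*2 + 1, so a_3 = 1.
  2 = 2*1 + 0, so a_4 = 2.
so x = [5; 1, 3, 1, 2].
Convergents (p_i = a_i*p_{i-1} + p_{i-2}, q_i = a_i*q_{i-1} + q_{i-2} with p_{-2}=0, p_{-1}=1, q_{-2}=1, q_{-1}=0), until the denominator exceeds 11:
  i=0: a_0=5, p_0 = 5*1 + 0 = 5, q_0 = 5*0 + 1 = 1.
  i=1: a_1=1, p_1 = 1*5 + 1 = 6, q_1 = 1*1 + 0 = 1.
  i=2: a_2=3, p_2 = 3*6 + 5 = 23, q_2 = 3*1 + 1 = 4.
  i=3: a_3=1, p_3 = 1*23 + 6 = 29, q_3 = 1*4 + 1 = 5.
  i=4: a_4=2, p_4 = 2*29 + 23 = 81, q_4 = 2*5 + 4 = 14.
q_4 = 14 > 11, so the last convergent with denominator <= 11 is p_3/q_3 = 29/5.
The closest fraction with denominator <= 11 is either p_3/q_3 or the intermediate fraction (k*p_3 + p_2)/(k*q_3 + q_2) with the largest k >= 1 whose denominator stays <= 11; these approach x as k grows, and every other convergent or intermediate fraction in range is farther away.
Largest k: floor((11 - q_2)/q_3) = floor((11 - 4)/5) = 1.
That gives (1*29 + 23)/(1*5 + 4) = 52/9.
Compare the errors: |x - 29/5| = |81*5 - 29*14|/(14*5) = 1/70, and |x - 52/9| = |81*9 - 52*14|/(14*9) = 1/126.
Cross-multiplying, 1*70 = 70 < 126 = 1*126, so 1/126 is smaller: the intermediate fraction 52/9 is closer to x than 29/5.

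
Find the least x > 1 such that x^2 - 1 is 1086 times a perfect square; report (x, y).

(x, y) = (725, 22)

First expand sqrt(1086) as a continued fraction. With x_i = (sqrt(1086) + m_i)/d_i and (m_0, d_0) = (0, 1): a_0 = floor(sqrt(1086)) = 32, since 32^2 = 1024 <= 1086 < 1089 = 33^2.
Iterate m_{i+1} = d_i*a_i - m_i, d_{i+1} = (1086 - m_{i+1}^2)/d_i, a_{i+1} = floor((a_0 + m_{i+1})/d_{i+1}):
  m_1 = 1*32 - 0 = 32, d_1 = (1086 - 32^2)/1 = 62/1 = 62, a_1 = floor((32 + 32)/62) = 1.
  m_2 = 62*1 - 32 = 30, d_2 = (1086 - 30^2)/62 = 186/62 = 3, a_2 = floor((32 + 30)/3) = 20.
  m_3 = 3*20 - 30 = 30, d_3 = (1086 - 30^2)/3 = 186/3 = 62, a_3 = floor((32 + 30)/62) = 1.
  m_4 = 62*1 - 30 = 32, d_4 = (1086 - 32^2)/62 = 62/62 = 1, a_4 = floor((32 + 32)/1) = 64.
  m_5 = 1*64 - 32 = 32, d_5 = (1086 - 32^2)/1 = 62/1 = 62: (m_5, d_5) = (m_1, d_1) = (32, 62), so from here the quotients repeat a_1, ..., a_4; the period length is 4.
So sqrt(1086) = [32; (1, 20, 1, 64)] with period length k = 4.
k is even, so the fundamental solution of x^2 - 1086y^2 = 1 is (p_{k-1}, q_{k-1}) = (p_3, q_3); compute convergents through index 3.
Convergents (p_i = a_i*p_{i-1} + p_{i-2}, q_i = a_i*q_{i-1} + q_{i-2} with p_{-2}=0, p_{-1}=1, q_{-2}=1, q_{-1}=0):
  i=0: a_0=32, p_0 = 32*1 + 0 = 32, q_0 = 32*0 + 1 = 1.
  i=1: a_1=1, p_1 = 1*32 + 1 = 33, q_1 = 1*1 + 0 = 1.
  i=2: a_2=20, p_2 = 20*33 + 32 = 692, q_2 = 20*1 + 1 = 21.
  i=3: a_3=1, p_3 = 1*692 + 33 = 725, q_3 = 1*21 + 1 = 22.
Check: 725^2 - 1086*22^2 = 525625 - 525624 = 1, so (x, y) = (725, 22) solves the equation, and by the theorem it is the least positive solution.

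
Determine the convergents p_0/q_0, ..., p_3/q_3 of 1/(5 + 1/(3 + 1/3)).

0/1, 1/5, 3/16, 10/53

Using the convergent recurrence p_i = a_i*p_{i-1} + p_{i-2}, q_i = a_i*q_{i-1} + q_{i-2} with p_{-2}=0, p_{-1}=1, q_{-2}=1, q_{-1}=0:
  i=0: a_0=0, p_0 = 0*1 + 0 = 0, q_0 = 0*0 + 1 = 1.
  i=1: a_1=5, p_1 = 5*0 + 1 = 1, q_1 = 5*1 + 0 = 5.
  i=2: a_2=3, p_2 = 3*1 + 0 = 3, q_2 = 3*5 + 1 = 16.
  i=3: a_3=3, p_3 = 3*3 + 1 = 10, q_3 = 3*16 + 5 = 53.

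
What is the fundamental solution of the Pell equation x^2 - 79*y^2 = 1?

First expand sqrt(79) as a continued fraction. With x_i = (sqrt(79) + m_i)/d_i and (m_0, d_0) = (0, 1): a_0 = floor(sqrt(79)) = 8, since 8^2 = 64 <= 79 < 81 = 9^2.
Iterate m_{i+1} = d_i*a_i - m_i, d_{i+1} = (79 - m_{i+1}^2)/d_i, a_{i+1} = floor((a_0 + m_{i+1})/d_{i+1}):
  m_1 = 1*8 - 0 = 8, d_1 = (79 - 8^2)/1 = 15/1 = 15, a_1 = floor((8 + 8)/15) = 1.
  m_2 = 15*1 - 8 = 7, d_2 = (79 - 7^2)/15 = 30/15 = 2, a_2 = floor((8 + 7)/2) = 7.
  m_3 = 2*7 - 7 = 7, d_3 = (79 - 7^2)/2 = 30/2 = 15, a_3 = floor((8 + 7)/15) = 1.
  m_4 = 15*1 - 7 = 8, d_4 = (79 - 8^2)/15 = 15/15 = 1, a_4 = floor((8 + 8)/1) = 16.
  m_5 = 1*16 - 8 = 8, d_5 = (79 - 8^2)/1 = 15/1 = 15: (m_5, d_5) = (m_1, d_1) = (8, 15), so from here the quotients repeat a_1, ..., a_4; the period length is 4.
So sqrt(79) = [8; (1, 7, 1, 16)] with period length k = 4.
k is even, so the fundamental solution of x^2 - 79y^2 = 1 is (p_{k-1}, q_{k-1}) = (p_3, q_3); compute convergents through index 3.
Convergents (p_i = a_i*p_{i-1} + p_{i-2}, q_i = a_i*q_{i-1} + q_{i-2} with p_{-2}=0, p_{-1}=1, q_{-2}=1, q_{-1}=0):
  i=0: a_0=8, p_0 = 8*1 + 0 = 8, q_0 = 8*0 + 1 = 1.
  i=1: a_1=1, p_1 = 1*8 + 1 = 9, q_1 = 1*1 + 0 = 1.
  i=2: a_2=7, p_2 = 7*9 + 8 = 71, q_2 = 7*1 + 1 = 8.
  i=3: a_3=1, p_3 = 1*71 + 9 = 80, q_3 = 1*8 + 1 = 9.
Check: 80^2 - 79*9^2 = 6400 - 6399 = 1, so (x, y) = (80, 9) solves the equation, and by the theorem it is the least positive solution.

(x, y) = (80, 9)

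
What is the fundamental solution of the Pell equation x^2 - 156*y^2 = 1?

First expand sqrt(156) as a continued fraction. With x_i = (sqrt(156) + m_i)/d_i and (m_0, d_0) = (0, 1): a_0 = floor(sqrt(156)) = 12, since 12^2 = 144 <= 156 < 169 = 13^2.
Iterate m_{i+1} = d_i*a_i - m_i, d_{i+1} = (156 - m_{i+1}^2)/d_i, a_{i+1} = floor((a_0 + m_{i+1})/d_{i+1}):
  m_1 = 1*12 - 0 = 12, d_1 = (156 - 12^2)/1 = 12/1 = 12, a_1 = floor((12 + 12)/12) = 2.
  m_2 = 12*2 - 12 = 12, d_2 = (156 - 12^2)/12 = 12/12 = 1, a_2 = floor((12 + 12)/1) = 24.
  m_3 = 1*24 - 12 = 12, d_3 = (156 - 12^2)/1 = 12/1 = 12: (m_3, d_3) = (m_1, d_1) = (12, 12), so from here the quotients repeat a_1, a_2; the period length is 2.
So sqrt(156) = [12; (2, 24)] with period length k = 2.
k is even, so the fundamental solution of x^2 - 156y^2 = 1 is (p_{k-1}, q_{k-1}) = (p_1, q_1); compute convergents through index 1.
Convergents (p_i = a_i*p_{i-1} + p_{i-2}, q_i = a_i*q_{i-1} + q_{i-2} with p_{-2}=0, p_{-1}=1, q_{-2}=1, q_{-1}=0):
  i=0: a_0=12, p_0 = 12*1 + 0 = 12, q_0 = 12*0 + 1 = 1.
  i=1: a_1=2, p_1 = 2*12 + 1 = 25, q_1 = 2*1 + 0 = 2.
Check: 25^2 - 156*2^2 = 625 - 624 = 1, so (x, y) = (25, 2) solves the equation, and by the theorem it is the least positive solution.

(x, y) = (25, 2)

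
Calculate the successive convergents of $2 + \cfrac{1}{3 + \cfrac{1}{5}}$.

Using the convergent recurrence p_i = a_i*p_{i-1} + p_{i-2}, q_i = a_i*q_{i-1} + q_{i-2} with p_{-2}=0, p_{-1}=1, q_{-2}=1, q_{-1}=0:
  i=0: a_0=2, p_0 = 2*1 + 0 = 2, q_0 = 2*0 + 1 = 1.
  i=1: a_1=3, p_1 = 3*2 + 1 = 7, q_1 = 3*1 + 0 = 3.
  i=2: a_2=5, p_2 = 5*7 + 2 = 37, q_2 = 5*3 + 1 = 16.

2/1, 7/3, 37/16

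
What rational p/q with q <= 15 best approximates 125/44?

37/13

Expand x = 125/44 as a continued fraction with the Euclidean algorithm:
  125 = 2*44 + 37, so a_0 = 2.
  44 = 1*37 + 7, so a_1 = 1.
  37 = 5*7 + 2, so a_2 = 5.
  7 = 3*2 + 1, so a_3 = 3.
  2 = 2*1 + 0, so a_4 = 2.
so x = [2; 1, 5, 3, 2].
Convergents (p_i = a_i*p_{i-1} + p_{i-2}, q_i = a_i*q_{i-1} + q_{i-2} with p_{-2}=0, p_{-1}=1, q_{-2}=1, q_{-1}=0), until the denominator exceeds 15:
  i=0: a_0=2, p_0 = 2*1 + 0 = 2, q_0 = 2*0 + 1 = 1.
  i=1: a_1=1, p_1 = 1*2 + 1 = 3, q_1 = 1*1 + 0 = 1.
  i=2: a_2=5, p_2 = 5*3 + 2 = 17, q_2 = 5*1 + 1 = 6.
  i=3: a_3=3, p_3 = 3*17 + 3 = 54, q_3 = 3*6 + 1 = 19.
q_3 = 19 > 15, so the last convergent with denominator <= 15 is p_2/q_2 = 17/6.
The closest fraction with denominator <= 15 is either p_2/q_2 or the intermediate fraction (k*p_2 + p_1)/(k*q_2 + q_1) with the largest k >= 1 whose denominator stays <= 15; these approach x as k grows, and every other convergent or intermediate fraction in range is farther away.
Largest k: floor((15 - q_1)/q_2) = floor((15 - 1)/6) = 2.
That gives (2*17 + 3)/(2*6 + 1) = 37/13.
Compare the errors: |x - 17/6| = |125*6 - 17*44|/(44*6) = 2/264, and |x - 37/13| = |125*13 - 37*44|/(44*13) = 3/572.
Cross-multiplying, 3*264 = 792 < 1144 = 2*572, so 3/572 is smaller: the intermediate fraction 37/13 is closer to x than 17/6.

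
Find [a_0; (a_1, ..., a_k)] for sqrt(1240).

Write x_i = (sqrt(1240) + m_i)/d_i with (m_0, d_0) = (0, 1). a_0 = floor(sqrt(1240)) = 35, since 35^2 = 1225 <= 1240 < 1296 = 36^2.
Iterate m_{i+1} = d_i*a_i - m_i, d_{i+1} = (1240 - m_{i+1}^2)/d_i, a_{i+1} = floor((a_0 + m_{i+1})/d_{i+1}):
  m_1 = 1*35 - 0 = 35, d_1 = (1240 - 35^2)/1 = 15/1 = 15, a_1 = floor((35 + 35)/15) = 4.
  m_2 = 15*4 - 35 = 25, d_2 = (1240 - 25^2)/15 = 615/15 = 41, a_2 = floor((35 + 25)/41) = 1.
  m_3 = 41*1 - 25 = 16, d_3 = (1240 - 16^2)/41 = 984/41 = 24, a_3 = floor((35 + 16)/24) = 2.
  m_4 = 24*2 - 16 = 32, d_4 = (1240 - 32^2)/24 = 216/24 = 9, a_4 = floor((35 + 32)/9) = 7.
  m_5 = 9*7 - 32 = 31, d_5 = (1240 - 31^2)/9 = 279/9 = 31, a_5 = floor((35 + 31)/31) = 2.
  m_6 = 31*2 - 31 = 31, d_6 = (1240 - 31^2)/31 = 279/31 = 9, a_6 = floor((35 + 31)/9) = 7.
  m_7 = 9*7 - 31 = 32, d_7 = (1240 - 32^2)/9 = 216/9 = 24, a_7 = floor((35 + 32)/24) = 2.
  m_8 = 24*2 - 32 = 16, d_8 = (1240 - 16^2)/24 = 984/24 = 41, a_8 = floor((35 + 16)/41) = 1.
  m_9 = 41*1 - 16 = 25, d_9 = (1240 - 25^2)/41 = 615/41 = 15, a_9 = floor((35 + 25)/15) = 4.
  m_10 = 15*4 - 25 = 35, d_10 = (1240 - 35^2)/15 = 15/15 = 1, a_10 = floor((35 + 35)/1) = 70.
  m_11 = 1*70 - 35 = 35, d_11 = (1240 - 35^2)/1 = 15/1 = 15: (m_11, d_11) = (m_1, d_1) = (35, 15), so from here the quotients repeat a_1, ..., a_10; the period length is 10.
Hence the expansion of sqrt(1240) is a_0 = 35 followed by the repeating block 4, 1, 2, 7, 2, 7, 2, 1, 4, 70 (period 10).

[35; (4, 1, 2, 7, 2, 7, 2, 1, 4, 70)]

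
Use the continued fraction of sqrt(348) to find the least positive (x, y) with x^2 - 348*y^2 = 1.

(x, y) = (1567, 84)

First expand sqrt(348) as a continued fraction. With x_i = (sqrt(348) + m_i)/d_i and (m_0, d_0) = (0, 1): a_0 = floor(sqrt(348)) = 18, since 18^2 = 324 <= 348 < 361 = 19^2.
Iterate m_{i+1} = d_i*a_i - m_i, d_{i+1} = (348 - m_{i+1}^2)/d_i, a_{i+1} = floor((a_0 + m_{i+1})/d_{i+1}):
  m_1 = 1*18 - 0 = 18, d_1 = (348 - 18^2)/1 = 24/1 = 24, a_1 = floor((18 + 18)/24) = 1.
  m_2 = 24*1 - 18 = 6, d_2 = (348 - 6^2)/24 = 312/24 = 13, a_2 = floor((18 + 6)/13) = 1.
  m_3 = 13*1 - 6 = 7, d_3 = (348 - 7^2)/13 = 299/13 = 23, a_3 = floor((18 + 7)/23) = 1.
  m_4 = 23*1 - 7 = 16, d_4 = (348 - 16^2)/23 = 92/23 = 4, a_4 = floor((18 + 16)/4) = 8.
  m_5 = 4*8 - 16 = 16, d_5 = (348 - 16^2)/4 = 92/4 = 23, a_5 = floor((18 + 16)/23) = 1.
  m_6 = 23*1 - 16 = 7, d_6 = (348 - 7^2)/23 = 299/23 = 13, a_6 = floor((18 + 7)/13) = 1.
  m_7 = 13*1 - 7 = 6, d_7 = (348 - 6^2)/13 = 312/13 = 24, a_7 = floor((18 + 6)/24) = 1.
  m_8 = 24*1 - 6 = 18, d_8 = (348 - 18^2)/24 = 24/24 = 1, a_8 = floor((18 + 18)/1) = 36.
  m_9 = 1*36 - 18 = 18, d_9 = (348 - 18^2)/1 = 24/1 = 24: (m_9, d_9) = (m_1, d_1) = (18, 24), so from here the quotients repeat a_1, ..., a_8; the period length is 8.
So sqrt(348) = [18; (1, 1, 1, 8, 1, 1, 1, 36)] with period length k = 8.
k is even, so the fundamental solution of x^2 - 348y^2 = 1 is (p_{k-1}, q_{k-1}) = (p_7, q_7); compute convergents through index 7.
Convergents (p_i = a_i*p_{i-1} + p_{i-2}, q_i = a_i*q_{i-1} + q_{i-2} with p_{-2}=0, p_{-1}=1, q_{-2}=1, q_{-1}=0):
  i=0: a_0=18, p_0 = 18*1 + 0 = 18, q_0 = 18*0 + 1 = 1.
  i=1: a_1=1, p_1 = 1*18 + 1 = 19, q_1 = 1*1 + 0 = 1.
  i=2: a_2=1, p_2 = 1*19 + 18 = 37, q_2 = 1*1 + 1 = 2.
  i=3: a_3=1, p_3 = 1*37 + 19 = 56, q_3 = 1*2 + 1 = 3.
  i=4: a_4=8, p_4 = 8*56 + 37 = 485, q_4 = 8*3 + 2 = 26.
  i=5: a_5=1, p_5 = 1*485 + 56 = 541, q_5 = 1*26 + 3 = 29.
  i=6: a_6=1, p_6 = 1*541 + 485 = 1026, q_6 = 1*29 + 26 = 55.
  i=7: a_7=1, p_7 = 1*1026 + 541 = 1567, q_7 = 1*55 + 29 = 84.
Check: 1567^2 - 348*84^2 = 2455489 - 2455488 = 1, so (x, y) = (1567, 84) solves the equation, and by the theorem it is the least positive solution.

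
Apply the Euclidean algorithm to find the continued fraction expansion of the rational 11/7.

Run the Euclidean algorithm on 11 and 7; the successive quotients are the partial quotients a_0, a_1, ... (each step inverts the fractional part left over by the previous one):
  11 = 1*7 + 4, so a_0 = 1.
  7 = 1*4 + 3, so a_1 = 1.
  4 = 1*3 + 1, so a_2 = 1.
  3 = 3*1 + 0, so a_3 = 3.
The remainder reaches 0 after 4 divisions, so the expansion has 4 partial quotients, read off in order.

[1; 1, 1, 3]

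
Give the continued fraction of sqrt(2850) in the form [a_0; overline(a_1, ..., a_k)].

[53; overline(2, 1, 1, 2, 7, 4, 7, 2, 1, 1, 2, 106)]

Write x_i = (sqrt(2850) + m_i)/d_i with (m_0, d_0) = (0, 1). a_0 = floor(sqrt(2850)) = 53, since 53^2 = 2809 <= 2850 < 2916 = 54^2.
Iterate m_{i+1} = d_i*a_i - m_i, d_{i+1} = (2850 - m_{i+1}^2)/d_i, a_{i+1} = floor((a_0 + m_{i+1})/d_{i+1}):
  m_1 = 1*53 - 0 = 53, d_1 = (2850 - 53^2)/1 = 41/1 = 41, a_1 = floor((53 + 53)/41) = 2.
  m_2 = 41*2 - 53 = 29, d_2 = (2850 - 29^2)/41 = 2009/41 = 49, a_2 = floor((53 + 29)/49) = 1.
  m_3 = 49*1 - 29 = 20, d_3 = (2850 - 20^2)/49 = 2450/49 = 50, a_3 = floor((53 + 20)/50) = 1.
  m_4 = 50*1 - 20 = 30, d_4 = (2850 - 30^2)/50 = 1950/50 = 39, a_4 = floor((53 + 30)/39) = 2.
  m_5 = 39*2 - 30 = 48, d_5 = (2850 - 48^2)/39 = 546/39 = 14, a_5 = floor((53 + 48)/14) = 7.
  m_6 = 14*7 - 48 = 50, d_6 = (2850 - 50^2)/14 = 350/14 = 25, a_6 = floor((53 + 50)/25) = 4.
  m_7 = 25*4 - 50 = 50, d_7 = (2850 - 50^2)/25 = 350/25 = 14, a_7 = floor((53 + 50)/14) = 7.
  m_8 = 14*7 - 50 = 48, d_8 = (2850 - 48^2)/14 = 546/14 = 39, a_8 = floor((53 + 48)/39) = 2.
  m_9 = 39*2 - 48 = 30, d_9 = (2850 - 30^2)/39 = 1950/39 = 50, a_9 = floor((53 + 30)/50) = 1.
  m_10 = 50*1 - 30 = 20, d_10 = (2850 - 20^2)/50 = 2450/50 = 49, a_10 = floor((53 + 20)/49) = 1.
  m_11 = 49*1 - 20 = 29, d_11 = (2850 - 29^2)/49 = 2009/49 = 41, a_11 = floor((53 + 29)/41) = 2.
  m_12 = 41*2 - 29 = 53, d_12 = (2850 - 53^2)/41 = 41/41 = 1, a_12 = floor((53 + 53)/1) = 106.
  m_13 = 1*106 - 53 = 53, d_13 = (2850 - 53^2)/1 = 41/1 = 41: (m_13, d_13) = (m_1, d_1) = (53, 41), so from here the quotients repeat a_1, ..., a_12; the period length is 12.
Hence the expansion of sqrt(2850) is a_0 = 53 followed by the repeating block 2, 1, 1, 2, 7, 4, 7, 2, 1, 1, 2, 106 (period 12).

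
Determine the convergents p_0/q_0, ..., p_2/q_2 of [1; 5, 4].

1/1, 6/5, 25/21

Using the convergent recurrence p_i = a_i*p_{i-1} + p_{i-2}, q_i = a_i*q_{i-1} + q_{i-2} with p_{-2}=0, p_{-1}=1, q_{-2}=1, q_{-1}=0:
  i=0: a_0=1, p_0 = 1*1 + 0 = 1, q_0 = 1*0 + 1 = 1.
  i=1: a_1=5, p_1 = 5*1 + 1 = 6, q_1 = 5*1 + 0 = 5.
  i=2: a_2=4, p_2 = 4*6 + 1 = 25, q_2 = 4*5 + 1 = 21.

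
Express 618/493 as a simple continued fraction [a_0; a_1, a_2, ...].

[1; 3, 1, 16, 1, 6]

Run the Euclidean algorithm on 618 and 493; the successive quotients are the partial quotients a_0, a_1, ... (each step inverts the fractional part left over by the previous one):
  618 = 1*493 + 125, so a_0 = 1.
  493 = 3*125 + 118, so a_1 = 3.
  125 = 1*118 + 7, so a_2 = 1.
  118 = 16*7 + 6, so a_3 = 16.
  7 = 1*6 + 1, so a_4 = 1.
  6 = 6*1 + 0, so a_5 = 6.
The remainder reaches 0 after 6 divisions, so the expansion has 6 partial quotients, read off in order.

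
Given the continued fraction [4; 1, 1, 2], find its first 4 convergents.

Using the convergent recurrence p_i = a_i*p_{i-1} + p_{i-2}, q_i = a_i*q_{i-1} + q_{i-2} with p_{-2}=0, p_{-1}=1, q_{-2}=1, q_{-1}=0:
  i=0: a_0=4, p_0 = 4*1 + 0 = 4, q_0 = 4*0 + 1 = 1.
  i=1: a_1=1, p_1 = 1*4 + 1 = 5, q_1 = 1*1 + 0 = 1.
  i=2: a_2=1, p_2 = 1*5 + 4 = 9, q_2 = 1*1 + 1 = 2.
  i=3: a_3=2, p_3 = 2*9 + 5 = 23, q_3 = 2*2 + 1 = 5.

4/1, 5/1, 9/2, 23/5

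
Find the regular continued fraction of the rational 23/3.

[7; 1, 2]

Run the Euclidean algorithm on 23 and 3; the successive quotients are the partial quotients a_0, a_1, ... (each step inverts the fractional part left over by the previous one):
  23 = 7*3 + 2, so a_0 = 7.
  3 = 1*2 + 1, so a_1 = 1.
  2 = 2*1 + 0, so a_2 = 2.
The remainder reaches 0 after 3 divisions, so the expansion has 3 partial quotients, read off in order.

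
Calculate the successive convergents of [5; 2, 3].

Using the convergent recurrence p_i = a_i*p_{i-1} + p_{i-2}, q_i = a_i*q_{i-1} + q_{i-2} with p_{-2}=0, p_{-1}=1, q_{-2}=1, q_{-1}=0:
  i=0: a_0=5, p_0 = 5*1 + 0 = 5, q_0 = 5*0 + 1 = 1.
  i=1: a_1=2, p_1 = 2*5 + 1 = 11, q_1 = 2*1 + 0 = 2.
  i=2: a_2=3, p_2 = 3*11 + 5 = 38, q_2 = 3*2 + 1 = 7.

5/1, 11/2, 38/7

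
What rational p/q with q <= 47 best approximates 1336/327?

Expand x = 1336/327 as a continued fraction with the Euclidean algorithm:
  1336 = 4*327 + 28, so a_0 = 4.
  327 = 11*28 + 19, so a_1 = 11.
  28 = 1*19 + 9, so a_2 = 1.
  19 = 2*9 + 1, so a_3 = 2.
  9 = 9*1 + 0, so a_4 = 9.
so x = [4; 11, 1, 2, 9].
Convergents (p_i = a_i*p_{i-1} + p_{i-2}, q_i = a_i*q_{i-1} + q_{i-2} with p_{-2}=0, p_{-1}=1, q_{-2}=1, q_{-1}=0), until the denominator exceeds 47:
  i=0: a_0=4, p_0 = 4*1 + 0 = 4, q_0 = 4*0 + 1 = 1.
  i=1: a_1=11, p_1 = 11*4 + 1 = 45, q_1 = 11*1 + 0 = 11.
  i=2: a_2=1, p_2 = 1*45 + 4 = 49, q_2 = 1*11 + 1 = 12.
  i=3: a_3=2, p_3 = 2*49 + 45 = 143, q_3 = 2*12 + 11 = 35.
  i=4: a_4=9, p_4 = 9*143 + 49 = 1336, q_4 = 9*35 + 12 = 327.
q_4 = 327 > 47, so the last convergent with denominator <= 47 is p_3/q_3 = 143/35.
The closest fraction with denominator <= 47 is either p_3/q_3 or the intermediate fraction (k*p_3 + p_2)/(k*q_3 + q_2) with the largest k >= 1 whose denominator stays <= 47; these approach x as k grows, and every other convergent or intermediate fraction in range is farther away.
Largest k: floor((47 - q_2)/q_3) = floor((47 - 12)/35) = 1.
That gives (1*143 + 49)/(1*35 + 12) = 192/47.
Compare the errors: |x - 143/35| = |1336*35 - 143*327|/(327*35) = 1/11445, and |x - 192/47| = |1336*47 - 192*327|/(327*47) = 8/15369.
Cross-multiplying, 1*15369 = 15369 < 91560 = 8*11445, so 1/11445 is smaller: the convergent 143/35 is closer to x than 192/47.

143/35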